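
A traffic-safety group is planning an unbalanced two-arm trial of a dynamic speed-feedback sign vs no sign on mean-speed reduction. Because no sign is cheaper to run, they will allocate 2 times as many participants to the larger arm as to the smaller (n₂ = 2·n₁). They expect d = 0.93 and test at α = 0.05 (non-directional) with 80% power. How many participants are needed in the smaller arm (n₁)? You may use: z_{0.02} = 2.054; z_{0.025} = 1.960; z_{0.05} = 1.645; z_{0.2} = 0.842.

n₁ = 14

With allocation ratio k = n₂/n₁ = 2, Var(x̄₁−x̄₂) = σ²(1/n₁ + 1/(k·n₁)) = σ²·(k+1)/(k·n₁).
So n₁ = (1 + 1/k)·((z_{α/2} + z_β)/d)² = 1.500 × (2.802/0.93)².
n₁ = 1.500 × 9.08 = 13.6.
Round up: n₁ = 14, giving n₂ = 2 × 14 = 28.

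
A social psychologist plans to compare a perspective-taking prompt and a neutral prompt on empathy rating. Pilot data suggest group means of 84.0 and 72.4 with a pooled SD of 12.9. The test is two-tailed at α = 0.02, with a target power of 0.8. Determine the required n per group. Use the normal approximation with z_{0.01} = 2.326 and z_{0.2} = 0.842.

n = 25 per group

Cohen's d = |M₁ − M₂| / SD_pooled = |84.0 − 72.4| / 12.9 = 11.6 / 12.9 = 0.899.
For two independent groups with equal n: n = 2·((z_{α/2} + z_β) / d)².
z_{α/2} + z_β = 2.326 + 0.842 = 3.168.
n = 2 × (3.168 / 0.899)² = 2 × 3.524² = 2 × 12.42 = 24.8.
Round up to the next whole participant.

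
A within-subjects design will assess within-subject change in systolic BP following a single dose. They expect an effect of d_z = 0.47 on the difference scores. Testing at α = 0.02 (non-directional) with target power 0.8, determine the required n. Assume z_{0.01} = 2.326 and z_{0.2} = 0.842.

n = 46 pairs

For a paired (one-sample on differences) test: n = ((z_{α/2} + z_β) / d)².
z_{α/2} + z_β = 2.326 + 0.842 = 3.168.
n = (3.168 / 0.47)² = 6.740² = 45.43.
Round up.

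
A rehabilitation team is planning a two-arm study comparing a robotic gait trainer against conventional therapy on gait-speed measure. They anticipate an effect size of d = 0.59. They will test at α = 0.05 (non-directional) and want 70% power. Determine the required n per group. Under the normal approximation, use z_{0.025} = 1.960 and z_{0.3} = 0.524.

For two independent groups with equal n: n = 2·((z_{α/2} + z_β) / d)².
z_{α/2} + z_β = 1.960 + 0.524 = 2.484.
n = 2 × (2.484 / 0.59)² = 2 × 4.210² = 2 × 17.73 = 35.5.
Round up to the next whole participant.

n = 36 per group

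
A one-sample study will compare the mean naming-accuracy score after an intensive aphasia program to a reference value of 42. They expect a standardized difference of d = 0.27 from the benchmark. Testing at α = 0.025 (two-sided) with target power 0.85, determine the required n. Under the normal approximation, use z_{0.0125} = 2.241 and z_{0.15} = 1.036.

For a one-sample test: n = ((z_{α/2} + z_β) / d)².
z_{α/2} + z_β = 2.241 + 1.036 = 3.277.
n = (3.277 / 0.27)² = 12.137² = 147.31.
Round up.

n = 148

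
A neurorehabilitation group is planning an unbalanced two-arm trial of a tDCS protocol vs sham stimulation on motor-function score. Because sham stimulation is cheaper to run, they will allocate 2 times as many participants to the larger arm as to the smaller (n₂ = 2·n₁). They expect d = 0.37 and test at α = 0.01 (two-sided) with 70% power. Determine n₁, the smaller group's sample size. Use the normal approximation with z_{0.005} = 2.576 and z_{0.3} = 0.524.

n₁ = 106

With allocation ratio k = n₂/n₁ = 2, Var(x̄₁−x̄₂) = σ²(1/n₁ + 1/(k·n₁)) = σ²·(k+1)/(k·n₁).
So n₁ = (1 + 1/k)·((z_{α/2} + z_β)/d)² = 1.500 × (3.100/0.37)².
n₁ = 1.500 × 70.20 = 105.3.
Round up: n₁ = 106, giving n₂ = 2 × 106 = 212.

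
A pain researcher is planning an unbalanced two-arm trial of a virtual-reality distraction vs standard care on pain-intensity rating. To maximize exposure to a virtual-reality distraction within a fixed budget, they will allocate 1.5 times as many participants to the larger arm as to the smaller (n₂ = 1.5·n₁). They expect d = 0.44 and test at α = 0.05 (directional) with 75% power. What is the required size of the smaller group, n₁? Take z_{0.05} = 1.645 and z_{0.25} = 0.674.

With allocation ratio k = n₂/n₁ = 1.5, Var(x̄₁−x̄₂) = σ²(1/n₁ + 1/(k·n₁)) = σ²·(k+1)/(k·n₁).
So n₁ = (1 + 1/k)·((z_{α} + z_β)/d)² = 1.667 × (2.319/0.44)².
n₁ = 1.667 × 27.78 = 46.3.
Round up: n₁ = 47, giving n₂ = ⌈1.5 × 47⌉ = ⌈70.5⌉ = 71.

n₁ = 47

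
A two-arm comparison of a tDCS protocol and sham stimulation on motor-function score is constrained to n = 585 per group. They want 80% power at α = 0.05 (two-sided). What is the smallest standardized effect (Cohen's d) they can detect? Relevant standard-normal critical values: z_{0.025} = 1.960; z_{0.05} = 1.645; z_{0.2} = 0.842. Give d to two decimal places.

d_min ≈ 0.16

For two independent groups of n = 585 each: d_min = (z_{α/2} + z_β)·√(2/n).
z-sum = 1.960 + 0.842 = 2.802.
d_min = 2.802 × √(2/585) = 2.802 × 0.0585 = 0.164.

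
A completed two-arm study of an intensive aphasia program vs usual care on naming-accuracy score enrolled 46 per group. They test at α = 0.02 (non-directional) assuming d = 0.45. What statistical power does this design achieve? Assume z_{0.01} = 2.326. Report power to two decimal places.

power ≈ 0.43

For two equal groups, power = Φ(d·√(n/2) − z_{α/2}).
d·√(n/2) = 0.45 × √(46/2) = 0.45 × 4.796 = 2.158.
z_β = 2.158 − 2.326 = -0.168.
Power = Φ(-0.168) = 0.433.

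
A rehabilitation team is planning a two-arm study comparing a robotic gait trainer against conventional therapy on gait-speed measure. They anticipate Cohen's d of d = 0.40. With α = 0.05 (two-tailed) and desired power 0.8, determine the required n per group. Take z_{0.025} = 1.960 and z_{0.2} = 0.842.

n = 99 per group

For two independent groups with equal n: n = 2·((z_{α/2} + z_β) / d)².
z_{α/2} + z_β = 1.960 + 0.842 = 2.802.
n = 2 × (2.802 / 0.40)² = 2 × 7.005² = 2 × 49.07 = 98.1.
Round up to the next whole participant.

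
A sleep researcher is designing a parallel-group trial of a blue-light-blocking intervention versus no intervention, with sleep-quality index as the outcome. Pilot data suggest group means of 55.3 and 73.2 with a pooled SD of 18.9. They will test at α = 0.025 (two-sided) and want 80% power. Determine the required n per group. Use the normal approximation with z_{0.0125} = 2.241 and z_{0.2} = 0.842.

Cohen's d = |M₁ − M₂| / SD_pooled = |55.3 − 73.2| / 18.9 = 17.9 / 18.9 = 0.947.
For two independent groups with equal n: n = 2·((z_{α/2} + z_β) / d)².
z_{α/2} + z_β = 2.241 + 0.842 = 3.083.
n = 2 × (3.083 / 0.947)² = 2 × 3.256² = 2 × 10.60 = 21.2.
Round up to the next whole participant.

n = 22 per group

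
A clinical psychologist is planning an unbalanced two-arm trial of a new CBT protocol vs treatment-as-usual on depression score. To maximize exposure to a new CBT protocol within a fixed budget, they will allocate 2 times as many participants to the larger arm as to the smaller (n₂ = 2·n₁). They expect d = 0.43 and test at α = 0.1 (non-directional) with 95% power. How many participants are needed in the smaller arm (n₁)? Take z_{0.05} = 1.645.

n₁ = 88

With allocation ratio k = n₂/n₁ = 2, Var(x̄₁−x̄₂) = σ²(1/n₁ + 1/(k·n₁)) = σ²·(k+1)/(k·n₁).
So n₁ = (1 + 1/k)·((z_{α/2} + z_β)/d)² = 1.500 × (3.290/0.43)².
n₁ = 1.500 × 58.54 = 87.8.
Round up: n₁ = 88, giving n₂ = 2 × 88 = 176.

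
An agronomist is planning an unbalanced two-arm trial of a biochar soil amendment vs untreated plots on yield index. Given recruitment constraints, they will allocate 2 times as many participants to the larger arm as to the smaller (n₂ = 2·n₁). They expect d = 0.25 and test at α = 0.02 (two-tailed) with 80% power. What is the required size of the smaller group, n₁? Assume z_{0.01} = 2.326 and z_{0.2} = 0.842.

With allocation ratio k = n₂/n₁ = 2, Var(x̄₁−x̄₂) = σ²(1/n₁ + 1/(k·n₁)) = σ²·(k+1)/(k·n₁).
So n₁ = (1 + 1/k)·((z_{α/2} + z_β)/d)² = 1.500 × (3.168/0.25)².
n₁ = 1.500 × 160.58 = 240.9.
Round up: n₁ = 241, giving n₂ = 2 × 241 = 482.

n₁ = 241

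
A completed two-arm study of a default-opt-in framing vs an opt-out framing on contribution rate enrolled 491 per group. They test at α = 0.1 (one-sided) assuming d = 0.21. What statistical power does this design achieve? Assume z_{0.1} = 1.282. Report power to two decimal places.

power ≈ 0.98

For two equal groups, power = Φ(d·√(n/2) − z_{α}).
d·√(n/2) = 0.21 × √(491/2) = 0.21 × 15.668 = 3.290.
z_β = 3.290 − 1.282 = 2.008.
Power = Φ(2.008) = 0.978.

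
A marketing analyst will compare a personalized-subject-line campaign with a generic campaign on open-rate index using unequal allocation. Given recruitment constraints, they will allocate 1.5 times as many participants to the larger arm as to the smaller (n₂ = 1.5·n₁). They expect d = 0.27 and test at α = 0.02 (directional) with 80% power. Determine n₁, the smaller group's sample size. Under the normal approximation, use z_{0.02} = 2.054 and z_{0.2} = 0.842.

With allocation ratio k = n₂/n₁ = 1.5, Var(x̄₁−x̄₂) = σ²(1/n₁ + 1/(k·n₁)) = σ²·(k+1)/(k·n₁).
So n₁ = (1 + 1/k)·((z_{α} + z_β)/d)² = 1.667 × (2.896/0.27)².
n₁ = 1.667 × 115.05 = 191.7.
Round up: n₁ = 192, giving n₂ = 1.5 × 192 = 288.

n₁ = 192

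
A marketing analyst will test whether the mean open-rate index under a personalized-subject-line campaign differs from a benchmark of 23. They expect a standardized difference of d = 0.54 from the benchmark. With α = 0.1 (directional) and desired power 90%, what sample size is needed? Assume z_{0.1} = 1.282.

For a one-sample test: n = ((z_{α} + z_β) / d)².
z_{α} + z_β = 1.282 + 1.282 = 2.564.
n = (2.564 / 0.54)² = 4.748² = 22.54.
Round up.

n = 23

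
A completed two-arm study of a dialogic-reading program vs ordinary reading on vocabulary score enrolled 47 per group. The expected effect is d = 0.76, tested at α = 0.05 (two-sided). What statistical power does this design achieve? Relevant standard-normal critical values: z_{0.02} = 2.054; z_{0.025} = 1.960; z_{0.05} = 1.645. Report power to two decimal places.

For two equal groups, power = Φ(d·√(n/2) − z_{α/2}).
d·√(n/2) = 0.76 × √(47/2) = 0.76 × 4.848 = 3.684.
z_β = 3.684 − 1.960 = 1.724.
Power = Φ(1.724) = 0.958.

power ≈ 0.96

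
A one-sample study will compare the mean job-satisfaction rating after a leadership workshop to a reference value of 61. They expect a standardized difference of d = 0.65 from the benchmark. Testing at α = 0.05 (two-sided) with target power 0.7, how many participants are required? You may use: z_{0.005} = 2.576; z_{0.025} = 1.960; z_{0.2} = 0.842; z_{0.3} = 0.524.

n = 15

For a one-sample test: n = ((z_{α/2} + z_β) / d)².
z_{α/2} + z_β = 1.960 + 0.524 = 2.484.
n = (2.484 / 0.65)² = 3.822² = 14.60.
Round up.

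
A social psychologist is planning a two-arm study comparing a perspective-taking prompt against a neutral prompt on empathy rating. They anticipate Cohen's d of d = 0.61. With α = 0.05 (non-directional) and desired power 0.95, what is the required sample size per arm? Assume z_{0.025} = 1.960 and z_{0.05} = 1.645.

n = 70 per group

For two independent groups with equal n: n = 2·((z_{α/2} + z_β) / d)².
z_{α/2} + z_β = 1.960 + 1.645 = 3.605.
n = 2 × (3.605 / 0.61)² = 2 × 5.910² = 2 × 34.93 = 69.9.
Round up to the next whole participant.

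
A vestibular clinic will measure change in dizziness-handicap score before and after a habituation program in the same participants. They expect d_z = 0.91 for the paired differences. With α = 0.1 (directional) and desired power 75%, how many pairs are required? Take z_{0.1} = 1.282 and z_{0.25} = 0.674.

For a paired (one-sample on differences) test: n = ((z_{α} + z_β) / d)².
z_{α} + z_β = 1.282 + 0.674 = 1.956.
n = (1.956 / 0.91)² = 2.149² = 4.62.
Round up.

n = 5 pairs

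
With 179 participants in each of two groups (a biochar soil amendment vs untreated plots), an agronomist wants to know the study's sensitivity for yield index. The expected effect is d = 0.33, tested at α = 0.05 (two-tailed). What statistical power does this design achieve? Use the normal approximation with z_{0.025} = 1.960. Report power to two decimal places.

For two equal groups, power = Φ(d·√(n/2) − z_{α/2}).
d·√(n/2) = 0.33 × √(179/2) = 0.33 × 9.460 = 3.122.
z_β = 3.122 − 1.960 = 1.162.
Power = Φ(1.162) = 0.877.

power ≈ 0.88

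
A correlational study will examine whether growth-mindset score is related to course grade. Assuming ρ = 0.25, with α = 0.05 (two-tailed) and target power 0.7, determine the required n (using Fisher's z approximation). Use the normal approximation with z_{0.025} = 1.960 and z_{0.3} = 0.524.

n = 98

Fisher's z: C = ½·ln((1+r)/(1−r)) = ½·ln(1.6667) = 0.2554.
n = ((z_{α/2} + z_β)/C)² + 3.
(1.960 + 0.524) / 0.2554 = 2.484 / 0.2554 = 9.726.
n = 9.726² + 3 = 94.59 + 3 = 97.6.
Round up.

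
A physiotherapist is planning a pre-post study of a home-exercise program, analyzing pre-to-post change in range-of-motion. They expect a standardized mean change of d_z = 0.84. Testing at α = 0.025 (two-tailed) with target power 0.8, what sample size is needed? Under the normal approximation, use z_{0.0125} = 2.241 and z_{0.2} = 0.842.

For a paired (one-sample on differences) test: n = ((z_{α/2} + z_β) / d)².
z_{α/2} + z_β = 2.241 + 0.842 = 3.083.
n = (3.083 / 0.84)² = 3.670² = 13.47.
Round up.

n = 14 pairs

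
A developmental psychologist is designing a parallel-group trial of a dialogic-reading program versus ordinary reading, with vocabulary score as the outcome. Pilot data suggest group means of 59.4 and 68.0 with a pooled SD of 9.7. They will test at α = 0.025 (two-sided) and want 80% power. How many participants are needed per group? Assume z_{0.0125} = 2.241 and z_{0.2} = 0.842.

n = 25 per group

Cohen's d = |M₁ − M₂| / SD_pooled = |59.4 − 68.0| / 9.7 = 8.6 / 9.7 = 0.887.
For two independent groups with equal n: n = 2·((z_{α/2} + z_β) / d)².
z_{α/2} + z_β = 2.241 + 0.842 = 3.083.
n = 2 × (3.083 / 0.887)² = 2 × 3.476² = 2 × 12.08 = 24.2.
Round up to the next whole participant.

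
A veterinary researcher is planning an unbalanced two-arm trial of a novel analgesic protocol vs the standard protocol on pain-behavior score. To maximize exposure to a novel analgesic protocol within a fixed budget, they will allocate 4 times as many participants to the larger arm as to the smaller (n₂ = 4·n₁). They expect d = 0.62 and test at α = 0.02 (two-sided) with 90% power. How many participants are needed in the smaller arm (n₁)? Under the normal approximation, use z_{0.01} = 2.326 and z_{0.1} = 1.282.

With allocation ratio k = n₂/n₁ = 4, Var(x̄₁−x̄₂) = σ²(1/n₁ + 1/(k·n₁)) = σ²·(k+1)/(k·n₁).
So n₁ = (1 + 1/k)·((z_{α/2} + z_β)/d)² = 1.250 × (3.608/0.62)².
n₁ = 1.250 × 33.86 = 42.3.
Round up: n₁ = 43, giving n₂ = 4 × 43 = 172.

n₁ = 43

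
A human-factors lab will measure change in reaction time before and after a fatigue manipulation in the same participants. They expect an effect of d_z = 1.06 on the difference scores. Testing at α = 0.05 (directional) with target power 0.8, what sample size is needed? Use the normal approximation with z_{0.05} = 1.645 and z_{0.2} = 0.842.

For a paired (one-sample on differences) test: n = ((z_{α} + z_β) / d)².
z_{α} + z_β = 1.645 + 0.842 = 2.487.
n = (2.487 / 1.06)² = 2.346² = 5.50.
Round up.

n = 6 pairs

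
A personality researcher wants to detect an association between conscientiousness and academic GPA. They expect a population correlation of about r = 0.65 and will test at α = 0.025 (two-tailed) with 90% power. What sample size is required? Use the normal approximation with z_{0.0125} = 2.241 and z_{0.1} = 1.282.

n = 24

Fisher's z: C = ½·ln((1+r)/(1−r)) = ½·ln(4.7143) = 0.7753.
n = ((z_{α/2} + z_β)/C)² + 3.
(2.241 + 1.282) / 0.7753 = 3.523 / 0.7753 = 4.544.
n = 4.544² + 3 = 20.65 + 3 = 23.6.
Round up.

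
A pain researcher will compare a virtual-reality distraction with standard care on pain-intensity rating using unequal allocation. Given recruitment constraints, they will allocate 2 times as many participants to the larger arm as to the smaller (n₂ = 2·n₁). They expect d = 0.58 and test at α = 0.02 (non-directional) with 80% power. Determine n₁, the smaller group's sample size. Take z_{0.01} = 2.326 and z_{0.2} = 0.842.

n₁ = 45

With allocation ratio k = n₂/n₁ = 2, Var(x̄₁−x̄₂) = σ²(1/n₁ + 1/(k·n₁)) = σ²·(k+1)/(k·n₁).
So n₁ = (1 + 1/k)·((z_{α/2} + z_β)/d)² = 1.500 × (3.168/0.58)².
n₁ = 1.500 × 29.83 = 44.8.
Round up: n₁ = 45, giving n₂ = 2 × 45 = 90.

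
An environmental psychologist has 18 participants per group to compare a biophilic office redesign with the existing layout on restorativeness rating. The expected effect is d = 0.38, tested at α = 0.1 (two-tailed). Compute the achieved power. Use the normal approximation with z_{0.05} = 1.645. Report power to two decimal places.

For two equal groups, power = Φ(d·√(n/2) − z_{α/2}).
d·√(n/2) = 0.38 × √(18/2) = 0.38 × 3.000 = 1.140.
z_β = 1.140 − 1.645 = -0.505.
Power = Φ(-0.505) = 0.307.

power ≈ 0.31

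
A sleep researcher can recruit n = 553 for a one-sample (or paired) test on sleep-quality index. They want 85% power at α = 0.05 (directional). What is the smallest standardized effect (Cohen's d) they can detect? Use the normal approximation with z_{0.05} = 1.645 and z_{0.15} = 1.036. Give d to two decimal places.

For a single sample (or paired design) of n = 553: d_min = (z_{α} + z_β)/√n.
z-sum = 1.645 + 1.036 = 2.681.
d_min = 2.681 / √553 = 2.681 / 23.516 = 0.114.

d_min ≈ 0.11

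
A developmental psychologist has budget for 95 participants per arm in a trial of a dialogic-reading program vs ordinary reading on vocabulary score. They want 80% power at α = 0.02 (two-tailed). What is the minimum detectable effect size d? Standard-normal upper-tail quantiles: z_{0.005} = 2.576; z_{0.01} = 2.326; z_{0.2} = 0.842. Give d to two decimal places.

For two independent groups of n = 95 each: d_min = (z_{α/2} + z_β)·√(2/n).
z-sum = 2.326 + 0.842 = 3.168.
d_min = 3.168 × √(2/95) = 3.168 × 0.1451 = 0.460.

d_min ≈ 0.46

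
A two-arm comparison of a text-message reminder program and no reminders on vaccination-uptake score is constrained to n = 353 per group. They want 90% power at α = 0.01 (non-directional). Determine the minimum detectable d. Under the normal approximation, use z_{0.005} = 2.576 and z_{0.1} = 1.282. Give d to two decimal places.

For two independent groups of n = 353 each: d_min = (z_{α/2} + z_β)·√(2/n).
z-sum = 2.576 + 1.282 = 3.858.
d_min = 3.858 × √(2/353) = 3.858 × 0.0753 = 0.290.

d_min ≈ 0.29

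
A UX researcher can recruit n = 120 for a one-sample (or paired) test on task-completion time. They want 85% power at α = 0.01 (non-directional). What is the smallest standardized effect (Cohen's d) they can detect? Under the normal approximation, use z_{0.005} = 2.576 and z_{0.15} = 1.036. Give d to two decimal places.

For a single sample (or paired design) of n = 120: d_min = (z_{α/2} + z_β)/√n.
z-sum = 2.576 + 1.036 = 3.612.
d_min = 3.612 / √120 = 3.612 / 10.954 = 0.330.

d_min ≈ 0.33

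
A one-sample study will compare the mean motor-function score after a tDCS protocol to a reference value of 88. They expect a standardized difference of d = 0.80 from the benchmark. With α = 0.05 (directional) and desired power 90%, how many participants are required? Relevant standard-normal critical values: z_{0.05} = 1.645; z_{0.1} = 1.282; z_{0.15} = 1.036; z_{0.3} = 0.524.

n = 14

For a one-sample test: n = ((z_{α} + z_β) / d)².
z_{α} + z_β = 1.645 + 1.282 = 2.927.
n = (2.927 / 0.80)² = 3.659² = 13.39.
Round up.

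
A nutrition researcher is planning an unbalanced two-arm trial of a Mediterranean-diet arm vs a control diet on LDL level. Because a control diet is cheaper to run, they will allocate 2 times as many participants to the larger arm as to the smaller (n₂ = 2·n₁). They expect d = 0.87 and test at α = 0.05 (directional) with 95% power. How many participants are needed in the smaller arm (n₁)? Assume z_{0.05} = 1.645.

n₁ = 22

With allocation ratio k = n₂/n₁ = 2, Var(x̄₁−x̄₂) = σ²(1/n₁ + 1/(k·n₁)) = σ²·(k+1)/(k·n₁).
So n₁ = (1 + 1/k)·((z_{α} + z_β)/d)² = 1.500 × (3.290/0.87)².
n₁ = 1.500 × 14.30 = 21.5.
Round up: n₁ = 22, giving n₂ = 2 × 22 = 44.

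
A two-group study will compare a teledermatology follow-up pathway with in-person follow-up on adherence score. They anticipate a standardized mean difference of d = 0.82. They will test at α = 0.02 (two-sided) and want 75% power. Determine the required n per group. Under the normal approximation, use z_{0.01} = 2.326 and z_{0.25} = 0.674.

n = 27 per group

For two independent groups with equal n: n = 2·((z_{α/2} + z_β) / d)².
z_{α/2} + z_β = 2.326 + 0.674 = 3.000.
n = 2 × (3.000 / 0.82)² = 2 × 3.659² = 2 × 13.38 = 26.8.
Round up to the next whole participant.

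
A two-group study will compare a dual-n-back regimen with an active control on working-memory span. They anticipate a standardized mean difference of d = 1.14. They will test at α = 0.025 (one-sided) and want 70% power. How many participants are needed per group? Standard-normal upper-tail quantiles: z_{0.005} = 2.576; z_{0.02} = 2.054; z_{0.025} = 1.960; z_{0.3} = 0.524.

n = 10 per group

For two independent groups with equal n: n = 2·((z_{α} + z_β) / d)².
z_{α} + z_β = 1.960 + 0.524 = 2.484.
n = 2 × (2.484 / 1.14)² = 2 × 2.179² = 2 × 4.75 = 9.5.
Round up to the next whole participant.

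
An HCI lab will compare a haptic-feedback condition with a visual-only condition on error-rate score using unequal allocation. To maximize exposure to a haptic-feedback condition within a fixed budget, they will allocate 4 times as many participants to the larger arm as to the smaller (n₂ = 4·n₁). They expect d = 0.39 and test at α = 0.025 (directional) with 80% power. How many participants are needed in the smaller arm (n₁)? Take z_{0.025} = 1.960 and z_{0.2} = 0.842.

n₁ = 65

With allocation ratio k = n₂/n₁ = 4, Var(x̄₁−x̄₂) = σ²(1/n₁ + 1/(k·n₁)) = σ²·(k+1)/(k·n₁).
So n₁ = (1 + 1/k)·((z_{α} + z_β)/d)² = 1.250 × (2.802/0.39)².
n₁ = 1.250 × 51.62 = 64.5.
Round up: n₁ = 65, giving n₂ = 4 × 65 = 260.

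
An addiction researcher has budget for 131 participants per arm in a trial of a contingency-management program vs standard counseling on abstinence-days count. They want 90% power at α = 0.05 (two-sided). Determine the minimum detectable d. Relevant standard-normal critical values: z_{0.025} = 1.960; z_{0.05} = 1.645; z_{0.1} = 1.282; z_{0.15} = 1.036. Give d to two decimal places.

d_min ≈ 0.40

For two independent groups of n = 131 each: d_min = (z_{α/2} + z_β)·√(2/n).
z-sum = 1.960 + 1.282 = 3.242.
d_min = 3.242 × √(2/131) = 3.242 × 0.1236 = 0.401.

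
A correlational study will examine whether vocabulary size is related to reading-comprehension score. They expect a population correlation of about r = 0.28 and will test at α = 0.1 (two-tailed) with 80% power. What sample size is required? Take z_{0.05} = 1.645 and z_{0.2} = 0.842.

Fisher's z: C = ½·ln((1+r)/(1−r)) = ½·ln(1.7778) = 0.2877.
n = ((z_{α/2} + z_β)/C)² + 3.
(1.645 + 0.842) / 0.2877 = 2.487 / 0.2877 = 8.644.
n = 8.644² + 3 = 74.73 + 3 = 77.7.
Round up.

n = 78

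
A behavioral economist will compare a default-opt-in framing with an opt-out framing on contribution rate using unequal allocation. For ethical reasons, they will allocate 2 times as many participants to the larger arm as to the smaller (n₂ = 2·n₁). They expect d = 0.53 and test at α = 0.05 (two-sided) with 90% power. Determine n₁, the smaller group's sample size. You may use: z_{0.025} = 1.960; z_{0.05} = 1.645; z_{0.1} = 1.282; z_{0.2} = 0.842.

n₁ = 57

With allocation ratio k = n₂/n₁ = 2, Var(x̄₁−x̄₂) = σ²(1/n₁ + 1/(k·n₁)) = σ²·(k+1)/(k·n₁).
So n₁ = (1 + 1/k)·((z_{α/2} + z_β)/d)² = 1.500 × (3.242/0.53)².
n₁ = 1.500 × 37.42 = 56.1.
Round up: n₁ = 57, giving n₂ = 2 × 57 = 114.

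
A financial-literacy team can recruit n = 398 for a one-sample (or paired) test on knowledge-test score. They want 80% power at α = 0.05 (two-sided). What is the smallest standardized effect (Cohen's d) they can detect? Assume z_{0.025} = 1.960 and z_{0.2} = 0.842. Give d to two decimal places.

For a single sample (or paired design) of n = 398: d_min = (z_{α/2} + z_β)/√n.
z-sum = 1.960 + 0.842 = 2.802.
d_min = 2.802 / √398 = 2.802 / 19.950 = 0.140.

d_min ≈ 0.14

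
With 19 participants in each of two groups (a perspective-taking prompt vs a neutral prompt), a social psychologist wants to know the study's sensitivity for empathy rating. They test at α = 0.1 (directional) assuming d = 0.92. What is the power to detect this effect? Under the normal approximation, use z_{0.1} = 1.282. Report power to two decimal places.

power ≈ 0.94

For two equal groups, power = Φ(d·√(n/2) − z_{α}).
d·√(n/2) = 0.92 × √(19/2) = 0.92 × 3.082 = 2.836.
z_β = 2.836 − 1.282 = 1.554.
Power = Φ(1.554) = 0.940.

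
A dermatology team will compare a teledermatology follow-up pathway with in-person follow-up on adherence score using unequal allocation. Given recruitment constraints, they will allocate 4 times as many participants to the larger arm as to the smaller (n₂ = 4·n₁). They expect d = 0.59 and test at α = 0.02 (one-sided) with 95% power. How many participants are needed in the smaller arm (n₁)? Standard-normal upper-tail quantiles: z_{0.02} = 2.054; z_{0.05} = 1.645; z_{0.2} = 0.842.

With allocation ratio k = n₂/n₁ = 4, Var(x̄₁−x̄₂) = σ²(1/n₁ + 1/(k·n₁)) = σ²·(k+1)/(k·n₁).
So n₁ = (1 + 1/k)·((z_{α} + z_β)/d)² = 1.250 × (3.699/0.59)².
n₁ = 1.250 × 39.31 = 49.1.
Round up: n₁ = 50, giving n₂ = 4 × 50 = 200.

n₁ = 50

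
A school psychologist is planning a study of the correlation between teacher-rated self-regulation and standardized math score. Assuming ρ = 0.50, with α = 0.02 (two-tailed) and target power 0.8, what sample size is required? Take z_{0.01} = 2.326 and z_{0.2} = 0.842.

n = 37

Fisher's z: C = ½·ln((1+r)/(1−r)) = ½·ln(3.0000) = 0.5493.
n = ((z_{α/2} + z_β)/C)² + 3.
(2.326 + 0.842) / 0.5493 = 3.168 / 0.5493 = 5.767.
n = 5.767² + 3 = 33.26 + 3 = 36.3.
Round up.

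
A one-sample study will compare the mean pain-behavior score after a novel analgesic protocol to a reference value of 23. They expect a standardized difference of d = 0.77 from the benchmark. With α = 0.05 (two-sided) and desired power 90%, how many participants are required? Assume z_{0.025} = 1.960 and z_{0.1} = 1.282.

For a one-sample test: n = ((z_{α/2} + z_β) / d)².
z_{α/2} + z_β = 1.960 + 1.282 = 3.242.
n = (3.242 / 0.77)² = 4.210² = 17.73.
Round up.

n = 18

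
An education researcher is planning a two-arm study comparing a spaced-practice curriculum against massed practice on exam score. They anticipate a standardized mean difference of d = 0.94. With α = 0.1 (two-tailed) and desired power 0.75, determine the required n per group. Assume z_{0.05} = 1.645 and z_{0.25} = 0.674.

n = 13 per group

For two independent groups with equal n: n = 2·((z_{α/2} + z_β) / d)².
z_{α/2} + z_β = 1.645 + 0.674 = 2.319.
n = 2 × (2.319 / 0.94)² = 2 × 2.467² = 2 × 6.09 = 12.2.
Round up to the next whole participant.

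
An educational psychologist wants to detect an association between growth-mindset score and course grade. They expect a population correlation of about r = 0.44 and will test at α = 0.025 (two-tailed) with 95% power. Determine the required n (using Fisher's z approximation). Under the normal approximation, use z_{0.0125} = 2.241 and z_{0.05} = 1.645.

n = 71

Fisher's z: C = ½·ln((1+r)/(1−r)) = ½·ln(2.5714) = 0.4722.
n = ((z_{α/2} + z_β)/C)² + 3.
(2.241 + 1.645) / 0.4722 = 3.886 / 0.4722 = 8.230.
n = 8.230² + 3 = 67.73 + 3 = 70.7.
Round up.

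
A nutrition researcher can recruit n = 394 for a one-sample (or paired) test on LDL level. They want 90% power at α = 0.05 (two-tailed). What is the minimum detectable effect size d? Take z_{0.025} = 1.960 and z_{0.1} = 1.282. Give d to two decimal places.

d_min ≈ 0.16

For a single sample (or paired design) of n = 394: d_min = (z_{α/2} + z_β)/√n.
z-sum = 1.960 + 1.282 = 3.242.
d_min = 3.242 / √394 = 3.242 / 19.849 = 0.163.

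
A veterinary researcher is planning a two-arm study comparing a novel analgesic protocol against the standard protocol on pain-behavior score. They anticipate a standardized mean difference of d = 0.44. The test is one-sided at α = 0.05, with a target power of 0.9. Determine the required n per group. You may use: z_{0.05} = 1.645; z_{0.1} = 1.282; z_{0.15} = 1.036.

For two independent groups with equal n: n = 2·((z_{α} + z_β) / d)².
z_{α} + z_β = 1.645 + 1.282 = 2.927.
n = 2 × (2.927 / 0.44)² = 2 × 6.652² = 2 × 44.25 = 88.5.
Round up to the next whole participant.

n = 89 per group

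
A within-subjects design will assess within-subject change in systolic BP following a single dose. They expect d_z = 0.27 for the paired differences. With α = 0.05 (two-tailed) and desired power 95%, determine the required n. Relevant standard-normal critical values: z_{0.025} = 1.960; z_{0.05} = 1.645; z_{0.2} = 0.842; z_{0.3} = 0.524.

For a paired (one-sample on differences) test: n = ((z_{α/2} + z_β) / d)².
z_{α/2} + z_β = 1.960 + 1.645 = 3.605.
n = (3.605 / 0.27)² = 13.352² = 178.27.
Round up.

n = 179 pairs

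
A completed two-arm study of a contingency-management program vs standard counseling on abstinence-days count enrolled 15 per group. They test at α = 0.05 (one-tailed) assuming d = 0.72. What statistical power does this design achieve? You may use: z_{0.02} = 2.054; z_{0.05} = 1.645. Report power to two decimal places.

power ≈ 0.63

For two equal groups, power = Φ(d·√(n/2) − z_{α}).
d·√(n/2) = 0.72 × √(15/2) = 0.72 × 2.739 = 1.972.
z_β = 1.972 − 1.645 = 0.327.
Power = Φ(0.327) = 0.628.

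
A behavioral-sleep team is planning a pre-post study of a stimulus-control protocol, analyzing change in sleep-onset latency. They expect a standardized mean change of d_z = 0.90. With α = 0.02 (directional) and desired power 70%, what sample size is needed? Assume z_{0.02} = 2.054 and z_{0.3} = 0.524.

n = 9 pairs

For a paired (one-sample on differences) test: n = ((z_{α} + z_β) / d)².
z_{α} + z_β = 2.054 + 0.524 = 2.578.
n = (2.578 / 0.90)² = 2.864² = 8.21.
Round up.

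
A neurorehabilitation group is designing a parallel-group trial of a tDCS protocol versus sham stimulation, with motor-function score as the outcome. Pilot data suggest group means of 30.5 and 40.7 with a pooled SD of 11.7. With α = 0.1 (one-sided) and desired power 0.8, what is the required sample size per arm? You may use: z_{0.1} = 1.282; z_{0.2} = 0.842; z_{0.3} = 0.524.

Cohen's d = |M₁ − M₂| / SD_pooled = |30.5 − 40.7| / 11.7 = 10.2 / 11.7 = 0.872.
For two independent groups with equal n: n = 2·((z_{α} + z_β) / d)².
z_{α} + z_β = 1.282 + 0.842 = 2.124.
n = 2 × (2.124 / 0.872)² = 2 × 2.436² = 2 × 5.93 = 11.9.
Round up to the next whole participant.

n = 12 per group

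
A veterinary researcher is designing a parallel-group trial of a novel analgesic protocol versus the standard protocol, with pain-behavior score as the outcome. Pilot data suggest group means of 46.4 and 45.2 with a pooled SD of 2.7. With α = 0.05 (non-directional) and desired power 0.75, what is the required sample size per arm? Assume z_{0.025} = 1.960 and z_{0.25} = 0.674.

Cohen's d = |M₁ − M₂| / SD_pooled = |46.4 − 45.2| / 2.7 = 1.2 / 2.7 = 0.444.
For two independent groups with equal n: n = 2·((z_{α/2} + z_β) / d)².
z_{α/2} + z_β = 1.960 + 0.674 = 2.634.
n = 2 × (2.634 / 0.444)² = 2 × 5.932² = 2 × 35.19 = 70.4.
Round up to the next whole participant.

n = 71 per group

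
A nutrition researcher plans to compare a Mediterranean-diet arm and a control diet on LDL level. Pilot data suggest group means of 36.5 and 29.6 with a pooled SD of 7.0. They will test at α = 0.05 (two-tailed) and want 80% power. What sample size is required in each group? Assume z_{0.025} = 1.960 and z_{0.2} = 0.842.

n = 17 per group

Cohen's d = |M₁ − M₂| / SD_pooled = |36.5 − 29.6| / 7.0 = 6.9 / 7.0 = 0.986.
For two independent groups with equal n: n = 2·((z_{α/2} + z_β) / d)².
z_{α/2} + z_β = 1.960 + 0.842 = 2.802.
n = 2 × (2.802 / 0.986)² = 2 × 2.842² = 2 × 8.08 = 16.2.
Round up to the next whole participant.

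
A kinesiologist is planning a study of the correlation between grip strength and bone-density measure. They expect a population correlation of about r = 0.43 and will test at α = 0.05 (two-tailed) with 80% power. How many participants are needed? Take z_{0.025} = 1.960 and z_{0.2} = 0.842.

Fisher's z: C = ½·ln((1+r)/(1−r)) = ½·ln(2.5088) = 0.4599.
n = ((z_{α/2} + z_β)/C)² + 3.
(1.960 + 0.842) / 0.4599 = 2.802 / 0.4599 = 6.093.
n = 6.093² + 3 = 37.12 + 3 = 40.1.
Round up.

n = 41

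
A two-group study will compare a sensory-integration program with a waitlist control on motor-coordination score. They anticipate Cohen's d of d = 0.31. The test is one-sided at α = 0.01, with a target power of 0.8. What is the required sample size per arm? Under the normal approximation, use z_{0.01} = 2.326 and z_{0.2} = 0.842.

n = 209 per group

For two independent groups with equal n: n = 2·((z_{α} + z_β) / d)².
z_{α} + z_β = 2.326 + 0.842 = 3.168.
n = 2 × (3.168 / 0.31)² = 2 × 10.219² = 2 × 104.44 = 208.9.
Round up to the next whole participant.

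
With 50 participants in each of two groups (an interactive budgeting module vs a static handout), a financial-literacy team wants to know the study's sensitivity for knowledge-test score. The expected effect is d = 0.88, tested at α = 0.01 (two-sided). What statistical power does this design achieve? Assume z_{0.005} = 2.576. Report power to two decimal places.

For two equal groups, power = Φ(d·√(n/2) − z_{α/2}).
d·√(n/2) = 0.88 × √(50/2) = 0.88 × 5.000 = 4.400.
z_β = 4.400 − 2.576 = 1.824.
Power = Φ(1.824) = 0.966.

power ≈ 0.97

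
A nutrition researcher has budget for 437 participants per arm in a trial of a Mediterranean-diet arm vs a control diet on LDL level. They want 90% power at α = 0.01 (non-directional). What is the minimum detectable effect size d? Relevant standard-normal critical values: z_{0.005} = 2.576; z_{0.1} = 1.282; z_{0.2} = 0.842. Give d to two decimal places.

d_min ≈ 0.26

For two independent groups of n = 437 each: d_min = (z_{α/2} + z_β)·√(2/n).
z-sum = 2.576 + 1.282 = 3.858.
d_min = 3.858 × √(2/437) = 3.858 × 0.0677 = 0.261.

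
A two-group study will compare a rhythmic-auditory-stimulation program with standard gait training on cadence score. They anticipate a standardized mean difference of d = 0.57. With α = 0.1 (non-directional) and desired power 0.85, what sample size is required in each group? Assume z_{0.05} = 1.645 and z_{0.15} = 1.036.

For two independent groups with equal n: n = 2·((z_{α/2} + z_β) / d)².
z_{α/2} + z_β = 1.645 + 1.036 = 2.681.
n = 2 × (2.681 / 0.57)² = 2 × 4.704² = 2 × 22.12 = 44.2.
Round up to the next whole participant.

n = 45 per group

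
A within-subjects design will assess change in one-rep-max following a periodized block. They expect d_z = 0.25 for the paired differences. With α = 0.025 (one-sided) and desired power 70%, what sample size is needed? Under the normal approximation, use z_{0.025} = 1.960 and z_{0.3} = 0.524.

n = 99 pairs

For a paired (one-sample on differences) test: n = ((z_{α} + z_β) / d)².
z_{α} + z_β = 1.960 + 0.524 = 2.484.
n = (2.484 / 0.25)² = 9.936² = 98.72.
Round up.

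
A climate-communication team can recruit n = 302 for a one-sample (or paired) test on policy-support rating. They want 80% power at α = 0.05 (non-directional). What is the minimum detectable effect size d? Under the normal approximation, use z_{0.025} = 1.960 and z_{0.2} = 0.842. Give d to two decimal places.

d_min ≈ 0.16

For a single sample (or paired design) of n = 302: d_min = (z_{α/2} + z_β)/√n.
z-sum = 1.960 + 0.842 = 2.802.
d_min = 2.802 / √302 = 2.802 / 17.378 = 0.161.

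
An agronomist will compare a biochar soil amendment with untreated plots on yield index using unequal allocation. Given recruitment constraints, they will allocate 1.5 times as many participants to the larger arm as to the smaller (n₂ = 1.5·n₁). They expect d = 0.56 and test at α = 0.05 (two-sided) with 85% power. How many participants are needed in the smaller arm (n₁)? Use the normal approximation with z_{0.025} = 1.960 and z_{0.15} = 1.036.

With allocation ratio k = n₂/n₁ = 1.5, Var(x̄₁−x̄₂) = σ²(1/n₁ + 1/(k·n₁)) = σ²·(k+1)/(k·n₁).
So n₁ = (1 + 1/k)·((z_{α/2} + z_β)/d)² = 1.667 × (2.996/0.56)².
n₁ = 1.667 × 28.62 = 47.7.
Round up: n₁ = 48, giving n₂ = 1.5 × 48 = 72.

n₁ = 48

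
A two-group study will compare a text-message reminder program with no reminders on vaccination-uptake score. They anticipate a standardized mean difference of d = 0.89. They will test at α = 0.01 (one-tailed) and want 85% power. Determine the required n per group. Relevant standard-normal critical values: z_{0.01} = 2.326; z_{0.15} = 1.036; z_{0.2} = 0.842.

For two independent groups with equal n: n = 2·((z_{α} + z_β) / d)².
z_{α} + z_β = 2.326 + 1.036 = 3.362.
n = 2 × (3.362 / 0.89)² = 2 × 3.778² = 2 × 14.27 = 28.5.
Round up to the next whole participant.

n = 29 per group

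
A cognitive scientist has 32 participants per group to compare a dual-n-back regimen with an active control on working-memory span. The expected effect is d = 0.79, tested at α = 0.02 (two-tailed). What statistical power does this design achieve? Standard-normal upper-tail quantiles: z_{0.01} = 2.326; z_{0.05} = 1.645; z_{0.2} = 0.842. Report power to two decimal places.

power ≈ 0.80

For two equal groups, power = Φ(d·√(n/2) − z_{α/2}).
d·√(n/2) = 0.79 × √(32/2) = 0.79 × 4.000 = 3.160.
z_β = 3.160 − 2.326 = 0.834.
Power = Φ(0.834) = 0.798.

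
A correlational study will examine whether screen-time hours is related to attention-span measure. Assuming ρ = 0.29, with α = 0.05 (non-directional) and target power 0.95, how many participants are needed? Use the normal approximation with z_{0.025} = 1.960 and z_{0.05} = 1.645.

Fisher's z: C = ½·ln((1+r)/(1−r)) = ½·ln(1.8169) = 0.2986.
n = ((z_{α/2} + z_β)/C)² + 3.
(1.960 + 1.645) / 0.2986 = 3.605 / 0.2986 = 12.073.
n = 12.073² + 3 = 145.76 + 3 = 148.8.
Round up.

n = 149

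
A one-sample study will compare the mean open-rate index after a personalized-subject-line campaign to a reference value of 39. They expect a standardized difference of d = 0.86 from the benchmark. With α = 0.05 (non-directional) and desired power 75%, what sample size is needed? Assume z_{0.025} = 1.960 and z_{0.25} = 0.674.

For a one-sample test: n = ((z_{α/2} + z_β) / d)².
z_{α/2} + z_β = 1.960 + 0.674 = 2.634.
n = (2.634 / 0.86)² = 3.063² = 9.38.
Round up.

n = 10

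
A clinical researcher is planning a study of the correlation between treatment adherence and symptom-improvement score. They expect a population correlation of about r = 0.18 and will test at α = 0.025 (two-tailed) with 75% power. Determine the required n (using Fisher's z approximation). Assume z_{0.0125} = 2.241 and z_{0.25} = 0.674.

Fisher's z: C = ½·ln((1+r)/(1−r)) = ½·ln(1.4390) = 0.1820.
n = ((z_{α/2} + z_β)/C)² + 3.
(2.241 + 0.674) / 0.1820 = 2.915 / 0.1820 = 16.016.
n = 16.016² + 3 = 256.53 + 3 = 259.5.
Round up.

n = 260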